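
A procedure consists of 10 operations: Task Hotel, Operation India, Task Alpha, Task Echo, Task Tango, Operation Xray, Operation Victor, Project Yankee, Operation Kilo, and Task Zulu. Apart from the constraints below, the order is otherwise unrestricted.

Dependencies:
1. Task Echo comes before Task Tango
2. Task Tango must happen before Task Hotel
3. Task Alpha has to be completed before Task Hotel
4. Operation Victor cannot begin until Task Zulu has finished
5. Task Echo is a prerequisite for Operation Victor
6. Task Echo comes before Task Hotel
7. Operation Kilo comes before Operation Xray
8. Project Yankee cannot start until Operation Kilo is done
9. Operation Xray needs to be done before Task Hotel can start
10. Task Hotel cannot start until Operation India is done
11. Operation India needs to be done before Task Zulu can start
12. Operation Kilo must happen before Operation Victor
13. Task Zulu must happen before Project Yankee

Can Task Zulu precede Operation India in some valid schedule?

Following Operation India → Task Zulu, Operation India must precede Task Zulu in every valid ordering.
Hence Task Zulu can never be scheduled before Operation India.

No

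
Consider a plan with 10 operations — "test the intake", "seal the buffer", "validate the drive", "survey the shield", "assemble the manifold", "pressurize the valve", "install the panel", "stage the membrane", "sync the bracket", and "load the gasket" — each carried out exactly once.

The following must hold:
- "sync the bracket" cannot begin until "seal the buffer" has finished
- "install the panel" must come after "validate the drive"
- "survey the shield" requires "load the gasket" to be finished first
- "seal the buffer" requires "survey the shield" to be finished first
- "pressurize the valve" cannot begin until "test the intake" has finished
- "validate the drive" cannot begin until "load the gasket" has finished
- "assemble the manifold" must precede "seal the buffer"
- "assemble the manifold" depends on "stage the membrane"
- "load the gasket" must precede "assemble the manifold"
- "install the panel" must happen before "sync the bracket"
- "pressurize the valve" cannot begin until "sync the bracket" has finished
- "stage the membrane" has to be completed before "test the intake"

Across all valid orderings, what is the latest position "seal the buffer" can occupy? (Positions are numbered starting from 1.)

Following every chain forward from "seal the buffer", the operations that must come later are "pressurize the valve", "sync the bracket" — 2 of them.
So at least 2 operations follow "seal the buffer", putting "seal the buffer" no later than position 8. That position is achievable by scheduling everything else first.

8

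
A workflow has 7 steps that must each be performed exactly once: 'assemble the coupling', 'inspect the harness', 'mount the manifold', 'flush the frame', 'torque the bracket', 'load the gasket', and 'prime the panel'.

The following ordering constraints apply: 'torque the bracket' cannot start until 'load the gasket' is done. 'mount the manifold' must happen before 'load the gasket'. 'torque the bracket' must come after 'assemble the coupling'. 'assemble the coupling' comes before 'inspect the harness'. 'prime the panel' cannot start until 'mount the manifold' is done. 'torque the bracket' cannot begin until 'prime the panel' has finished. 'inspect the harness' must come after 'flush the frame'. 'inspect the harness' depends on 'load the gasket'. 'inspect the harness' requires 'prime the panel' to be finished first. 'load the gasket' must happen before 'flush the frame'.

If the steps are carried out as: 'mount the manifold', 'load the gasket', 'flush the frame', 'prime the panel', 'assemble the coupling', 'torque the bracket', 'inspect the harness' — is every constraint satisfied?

Checking each listed constraint against this order: for instance, 'load the gasket' is in position 2 and 'inspect the harness' in position 7, so that constraint holds — and the remaining constraints check out the same way.

Yes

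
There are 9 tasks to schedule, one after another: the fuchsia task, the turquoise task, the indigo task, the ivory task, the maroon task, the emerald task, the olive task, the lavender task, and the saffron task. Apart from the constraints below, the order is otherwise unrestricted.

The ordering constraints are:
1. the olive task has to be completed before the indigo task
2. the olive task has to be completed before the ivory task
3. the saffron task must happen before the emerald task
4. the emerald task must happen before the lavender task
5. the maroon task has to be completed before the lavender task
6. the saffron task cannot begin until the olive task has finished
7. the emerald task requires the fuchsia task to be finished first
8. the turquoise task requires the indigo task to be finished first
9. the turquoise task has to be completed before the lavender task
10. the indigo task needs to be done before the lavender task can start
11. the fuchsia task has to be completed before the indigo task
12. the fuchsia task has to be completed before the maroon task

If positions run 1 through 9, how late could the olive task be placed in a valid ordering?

3

Following every chain forward from the olive task, the tasks that must come later are the turquoise task, the indigo task, the ivory task, the emerald task, the lavender task, the saffron task — 6 of them.
With 6 mandatory successors out of 9 tasks total, the latest slot for the olive task is 9−6 = 3, and it's reachable by doing all non-successors before the olive task.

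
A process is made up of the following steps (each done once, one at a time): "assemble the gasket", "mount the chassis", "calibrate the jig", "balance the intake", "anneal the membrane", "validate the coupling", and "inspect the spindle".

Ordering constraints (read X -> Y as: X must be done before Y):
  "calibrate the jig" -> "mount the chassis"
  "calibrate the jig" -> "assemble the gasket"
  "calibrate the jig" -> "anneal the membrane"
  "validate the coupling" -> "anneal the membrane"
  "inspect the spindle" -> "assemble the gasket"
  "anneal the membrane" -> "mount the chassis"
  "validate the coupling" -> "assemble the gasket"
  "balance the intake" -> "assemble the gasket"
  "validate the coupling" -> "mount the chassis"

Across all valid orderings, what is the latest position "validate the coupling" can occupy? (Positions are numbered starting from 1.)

4

The steps that are forced after "validate the coupling", directly or by a chain of constraints, are "assemble the gasket", "mount the chassis", "anneal the membrane". That's 3 steps.
With 3 mandatory successors out of 7 steps total, the latest slot for "validate the coupling" is 7−3 = 4, and it's reachable by doing all non-successors before "validate the coupling".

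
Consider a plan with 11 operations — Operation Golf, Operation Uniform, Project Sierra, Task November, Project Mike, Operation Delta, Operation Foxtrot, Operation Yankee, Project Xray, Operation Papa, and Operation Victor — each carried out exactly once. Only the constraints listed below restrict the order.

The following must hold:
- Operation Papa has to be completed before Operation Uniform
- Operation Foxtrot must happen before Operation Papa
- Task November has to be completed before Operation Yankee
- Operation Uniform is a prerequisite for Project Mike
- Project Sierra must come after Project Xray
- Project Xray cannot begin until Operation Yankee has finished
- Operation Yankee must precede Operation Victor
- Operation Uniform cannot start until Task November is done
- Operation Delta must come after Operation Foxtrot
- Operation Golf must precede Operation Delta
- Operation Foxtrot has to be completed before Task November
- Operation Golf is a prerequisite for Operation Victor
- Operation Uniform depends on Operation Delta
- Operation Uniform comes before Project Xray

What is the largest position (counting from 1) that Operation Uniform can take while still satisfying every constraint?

Every operation that must follow Operation Uniform has to come after it. Tracing all chains starting from Operation Uniform, those operations are: Project Sierra, Project Mike, Project Xray — 3 in total.
So at least 3 operations follow Operation Uniform, putting Operation Uniform no later than position 8. That position is achievable by scheduling everything else first.

8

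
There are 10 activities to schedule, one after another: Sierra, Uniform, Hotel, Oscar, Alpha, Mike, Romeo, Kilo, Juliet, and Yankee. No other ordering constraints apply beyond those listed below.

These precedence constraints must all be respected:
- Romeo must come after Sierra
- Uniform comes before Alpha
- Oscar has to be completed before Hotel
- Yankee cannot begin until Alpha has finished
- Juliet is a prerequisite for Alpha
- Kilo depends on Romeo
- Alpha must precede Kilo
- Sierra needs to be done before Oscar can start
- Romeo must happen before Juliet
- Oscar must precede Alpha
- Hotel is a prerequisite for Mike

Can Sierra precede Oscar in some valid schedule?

Yes

Sierra is actually forced before Oscar by the constraints, so certainly some valid ordering has Sierra first.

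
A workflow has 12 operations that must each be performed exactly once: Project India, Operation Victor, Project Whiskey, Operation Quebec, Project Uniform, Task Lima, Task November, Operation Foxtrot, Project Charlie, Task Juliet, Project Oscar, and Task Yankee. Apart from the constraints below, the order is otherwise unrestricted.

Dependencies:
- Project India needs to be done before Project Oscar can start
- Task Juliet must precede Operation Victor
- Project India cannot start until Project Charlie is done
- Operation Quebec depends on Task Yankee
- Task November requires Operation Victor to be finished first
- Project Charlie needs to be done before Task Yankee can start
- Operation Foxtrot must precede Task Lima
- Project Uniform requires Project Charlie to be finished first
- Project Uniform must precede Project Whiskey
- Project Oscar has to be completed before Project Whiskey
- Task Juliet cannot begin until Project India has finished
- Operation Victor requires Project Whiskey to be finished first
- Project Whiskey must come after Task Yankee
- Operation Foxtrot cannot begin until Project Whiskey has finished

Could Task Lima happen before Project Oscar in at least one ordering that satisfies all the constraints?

Following Project Oscar → Project Whiskey → Operation Foxtrot → Task Lima, Project Oscar must precede Task Lima in every valid ordering.
Hence Task Lima can never be scheduled before Project Oscar.

No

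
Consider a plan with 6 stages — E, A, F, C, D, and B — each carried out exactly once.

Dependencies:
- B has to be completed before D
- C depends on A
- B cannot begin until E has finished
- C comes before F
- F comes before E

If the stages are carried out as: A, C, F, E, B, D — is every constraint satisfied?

Every stated constraint is respected: F sits at position 3, ahead of E at position 4, and each of the other listed pairs likewise has the predecessor earlier in the sequence.

Yes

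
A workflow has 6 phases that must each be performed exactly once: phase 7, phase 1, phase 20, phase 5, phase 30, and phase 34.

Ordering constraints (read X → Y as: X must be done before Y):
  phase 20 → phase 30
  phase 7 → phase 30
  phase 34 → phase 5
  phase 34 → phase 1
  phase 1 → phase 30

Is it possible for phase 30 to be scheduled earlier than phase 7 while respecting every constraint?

There is a dependency chain phase 7 → phase 30, so phase 30 always comes after phase 7.
Hence phase 30 can never be scheduled before phase 7.

No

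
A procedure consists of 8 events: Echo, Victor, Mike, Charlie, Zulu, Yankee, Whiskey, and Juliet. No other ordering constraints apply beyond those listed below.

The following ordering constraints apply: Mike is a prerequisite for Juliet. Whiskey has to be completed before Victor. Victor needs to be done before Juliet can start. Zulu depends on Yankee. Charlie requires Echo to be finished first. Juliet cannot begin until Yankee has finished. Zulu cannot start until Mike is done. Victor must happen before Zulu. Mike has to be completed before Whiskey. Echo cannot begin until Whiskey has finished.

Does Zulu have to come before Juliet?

No

Zulu and Juliet are not related by any chain of constraints.
There exist valid orderings with Juliet before Zulu, so Zulu is not required to come first.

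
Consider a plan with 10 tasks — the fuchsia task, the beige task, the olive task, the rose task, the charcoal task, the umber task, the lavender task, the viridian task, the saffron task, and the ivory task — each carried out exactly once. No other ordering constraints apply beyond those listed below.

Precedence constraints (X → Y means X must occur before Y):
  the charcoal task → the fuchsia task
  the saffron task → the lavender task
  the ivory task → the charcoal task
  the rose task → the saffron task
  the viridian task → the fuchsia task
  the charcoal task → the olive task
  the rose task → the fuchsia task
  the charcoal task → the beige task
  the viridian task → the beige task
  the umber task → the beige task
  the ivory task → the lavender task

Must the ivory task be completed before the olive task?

Yes

Tracing the constraints gives a chain: the ivory task → the charcoal task → the olive task.
Hence the ivory task necessarily comes before the olive task.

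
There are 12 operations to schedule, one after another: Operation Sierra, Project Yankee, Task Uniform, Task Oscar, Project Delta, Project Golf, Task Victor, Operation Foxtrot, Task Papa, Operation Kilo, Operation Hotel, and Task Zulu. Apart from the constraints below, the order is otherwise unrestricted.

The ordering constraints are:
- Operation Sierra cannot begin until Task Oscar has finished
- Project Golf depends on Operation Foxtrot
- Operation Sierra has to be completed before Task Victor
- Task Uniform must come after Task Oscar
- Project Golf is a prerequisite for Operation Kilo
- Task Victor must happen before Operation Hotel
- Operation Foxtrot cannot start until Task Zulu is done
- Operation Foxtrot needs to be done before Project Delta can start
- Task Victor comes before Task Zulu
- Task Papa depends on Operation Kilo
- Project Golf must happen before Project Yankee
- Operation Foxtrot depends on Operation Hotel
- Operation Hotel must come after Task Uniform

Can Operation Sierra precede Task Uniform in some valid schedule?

The constraints leave Operation Sierra and Task Uniform unordered relative to each other; nothing requires Task Uniform earlier.
That means at least one valid schedule has Operation Sierra before Task Uniform.

Yes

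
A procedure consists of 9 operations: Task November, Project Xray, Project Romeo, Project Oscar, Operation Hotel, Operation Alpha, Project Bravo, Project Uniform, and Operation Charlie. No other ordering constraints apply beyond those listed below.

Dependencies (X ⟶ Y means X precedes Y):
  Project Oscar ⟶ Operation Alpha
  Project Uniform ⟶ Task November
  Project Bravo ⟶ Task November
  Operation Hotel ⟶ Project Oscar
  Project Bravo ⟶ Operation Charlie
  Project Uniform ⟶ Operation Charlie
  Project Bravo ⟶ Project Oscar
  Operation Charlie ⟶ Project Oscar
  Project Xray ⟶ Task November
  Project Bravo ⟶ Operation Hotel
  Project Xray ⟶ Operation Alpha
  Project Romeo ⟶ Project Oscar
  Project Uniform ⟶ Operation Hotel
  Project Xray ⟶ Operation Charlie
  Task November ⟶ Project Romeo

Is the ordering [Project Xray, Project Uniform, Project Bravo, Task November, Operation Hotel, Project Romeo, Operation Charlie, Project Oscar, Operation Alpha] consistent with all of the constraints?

Yes

Checking each listed constraint against this order: for instance, Project Xray is in position 1 and Operation Alpha in position 9, so that constraint holds — and the remaining constraints check out the same way.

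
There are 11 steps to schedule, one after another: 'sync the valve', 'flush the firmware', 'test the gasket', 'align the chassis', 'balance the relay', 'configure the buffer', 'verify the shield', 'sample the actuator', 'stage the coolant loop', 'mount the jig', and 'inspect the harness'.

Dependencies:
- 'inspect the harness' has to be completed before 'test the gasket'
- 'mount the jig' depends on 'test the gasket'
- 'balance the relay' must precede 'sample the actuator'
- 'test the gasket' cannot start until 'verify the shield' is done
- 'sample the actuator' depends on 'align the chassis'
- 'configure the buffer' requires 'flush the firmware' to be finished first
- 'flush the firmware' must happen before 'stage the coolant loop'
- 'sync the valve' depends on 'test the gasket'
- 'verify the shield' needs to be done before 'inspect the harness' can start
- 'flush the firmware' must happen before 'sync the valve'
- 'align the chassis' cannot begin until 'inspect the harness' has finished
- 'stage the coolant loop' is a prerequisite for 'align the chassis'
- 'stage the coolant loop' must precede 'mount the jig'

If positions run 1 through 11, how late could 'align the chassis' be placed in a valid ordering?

The only step forced after 'align the chassis' (directly or by a chain) is 'sample the actuator'.
With 1 mandatory successor out of 11 steps total, the latest slot for 'align the chassis' is 11−1 = 10, and it's reachable by doing all non-successors before 'align the chassis'.

10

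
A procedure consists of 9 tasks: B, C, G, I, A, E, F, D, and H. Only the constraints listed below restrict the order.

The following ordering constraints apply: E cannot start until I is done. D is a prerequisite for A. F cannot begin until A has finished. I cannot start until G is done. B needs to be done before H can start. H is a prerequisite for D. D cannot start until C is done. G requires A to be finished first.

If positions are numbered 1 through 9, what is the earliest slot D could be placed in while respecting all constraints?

Working backwards through the constraints from D, its full set of required predecessors is B, C, H — 3 of them.
So at minimum 3 tasks come before D, putting D no earlier than position 4. That position is achievable by scheduling exactly those predecessors first.

4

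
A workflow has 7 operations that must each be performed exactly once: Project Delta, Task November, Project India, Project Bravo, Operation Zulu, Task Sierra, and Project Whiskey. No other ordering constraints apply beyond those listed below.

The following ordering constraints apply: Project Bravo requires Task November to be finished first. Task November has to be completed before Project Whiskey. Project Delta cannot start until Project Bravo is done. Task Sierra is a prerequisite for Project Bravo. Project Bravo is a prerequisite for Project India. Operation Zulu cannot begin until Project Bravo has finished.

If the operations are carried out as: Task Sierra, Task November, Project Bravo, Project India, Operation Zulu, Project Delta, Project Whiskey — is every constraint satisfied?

Yes

Going through the constraints one by one, each required predecessor appears earlier in the sequence than its dependent — e.g. Task November (position 2) is before Project Whiskey (position 7), as required.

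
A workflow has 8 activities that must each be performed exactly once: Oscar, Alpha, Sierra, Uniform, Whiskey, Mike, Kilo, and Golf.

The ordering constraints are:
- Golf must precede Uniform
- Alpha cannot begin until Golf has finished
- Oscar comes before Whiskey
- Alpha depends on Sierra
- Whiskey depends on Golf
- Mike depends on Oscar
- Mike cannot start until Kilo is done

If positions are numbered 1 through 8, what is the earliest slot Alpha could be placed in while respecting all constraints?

3

Working backwards through the constraints from Alpha, its full set of required predecessors is Sierra, Golf — 2 of them.
So at minimum 2 activities come before Alpha, putting Alpha no earlier than position 3. That position is achievable by scheduling exactly those predecessors first.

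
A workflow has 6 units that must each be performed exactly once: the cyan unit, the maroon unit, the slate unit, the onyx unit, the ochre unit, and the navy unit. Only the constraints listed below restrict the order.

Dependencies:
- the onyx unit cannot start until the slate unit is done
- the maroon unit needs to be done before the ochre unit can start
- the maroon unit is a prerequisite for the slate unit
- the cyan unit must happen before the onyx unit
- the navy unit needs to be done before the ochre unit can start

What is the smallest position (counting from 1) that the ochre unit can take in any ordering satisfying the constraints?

Every unit that must precede the ochre unit has to come before it. Tracing all chains that end at the ochre unit, those units are: the maroon unit, the navy unit — 2 in total.
With 2 mandatory predecessors, the earliest the ochre unit can sit is position 2+1 = 3, and placing just those 2 first achieves it.

3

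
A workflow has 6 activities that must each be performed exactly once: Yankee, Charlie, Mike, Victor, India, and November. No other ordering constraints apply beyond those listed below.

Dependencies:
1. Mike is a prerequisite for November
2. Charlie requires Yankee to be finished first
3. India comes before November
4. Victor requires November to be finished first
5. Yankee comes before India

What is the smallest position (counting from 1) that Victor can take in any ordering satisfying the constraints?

5

Every activity that must precede Victor has to come before it. Tracing all chains that end at Victor, those activities are: Yankee, Mike, India, November — 4 in total.
With 4 mandatory predecessors, the earliest Victor can sit is position 4+1 = 5, and placing just those 4 first achieves it.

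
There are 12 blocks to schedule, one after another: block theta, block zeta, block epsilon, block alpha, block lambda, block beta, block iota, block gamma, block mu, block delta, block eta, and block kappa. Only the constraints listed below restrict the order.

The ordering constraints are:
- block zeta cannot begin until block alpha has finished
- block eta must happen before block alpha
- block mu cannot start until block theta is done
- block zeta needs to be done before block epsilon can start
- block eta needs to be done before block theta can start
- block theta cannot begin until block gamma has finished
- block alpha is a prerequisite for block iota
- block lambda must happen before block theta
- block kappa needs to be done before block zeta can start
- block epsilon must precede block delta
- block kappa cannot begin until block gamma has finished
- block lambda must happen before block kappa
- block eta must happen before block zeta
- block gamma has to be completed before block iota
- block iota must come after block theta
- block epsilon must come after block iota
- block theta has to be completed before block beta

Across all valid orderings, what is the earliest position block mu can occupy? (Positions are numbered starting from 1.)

Working backwards through the constraints from block mu, its full set of required predecessors is block theta, block lambda, block gamma, block eta — 4 of them.
With 4 mandatory predecessors, the earliest block mu can sit is position 4+1 = 5, and placing just those 4 first achieves it.

5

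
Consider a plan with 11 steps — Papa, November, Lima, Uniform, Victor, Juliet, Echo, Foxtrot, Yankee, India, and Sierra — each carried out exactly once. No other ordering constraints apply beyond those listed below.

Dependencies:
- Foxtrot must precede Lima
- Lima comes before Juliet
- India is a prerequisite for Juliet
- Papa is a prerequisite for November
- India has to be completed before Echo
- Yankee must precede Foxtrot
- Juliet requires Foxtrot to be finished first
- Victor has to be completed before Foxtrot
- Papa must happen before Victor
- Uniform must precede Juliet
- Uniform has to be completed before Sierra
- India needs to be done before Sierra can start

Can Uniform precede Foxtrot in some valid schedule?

The constraints leave Uniform and Foxtrot unordered relative to each other; nothing requires Foxtrot earlier.
So a valid ordering placing Uniform earlier than Foxtrot exists.

Yes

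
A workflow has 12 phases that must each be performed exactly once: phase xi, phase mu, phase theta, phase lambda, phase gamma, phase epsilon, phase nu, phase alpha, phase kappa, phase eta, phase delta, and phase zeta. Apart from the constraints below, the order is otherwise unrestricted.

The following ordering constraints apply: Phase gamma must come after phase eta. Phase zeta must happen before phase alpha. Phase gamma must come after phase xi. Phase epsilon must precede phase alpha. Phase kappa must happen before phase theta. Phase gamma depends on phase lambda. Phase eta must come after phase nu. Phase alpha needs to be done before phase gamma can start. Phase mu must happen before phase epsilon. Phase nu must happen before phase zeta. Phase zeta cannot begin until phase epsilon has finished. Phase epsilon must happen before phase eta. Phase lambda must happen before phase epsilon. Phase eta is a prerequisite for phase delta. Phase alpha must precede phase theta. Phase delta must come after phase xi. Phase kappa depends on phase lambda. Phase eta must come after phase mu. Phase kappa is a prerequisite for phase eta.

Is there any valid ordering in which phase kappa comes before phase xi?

Yes

Nothing in the constraints forces phase xi before phase kappa — there is no chain from phase xi to phase kappa.
That means at least one valid schedule has phase kappa before phase xi.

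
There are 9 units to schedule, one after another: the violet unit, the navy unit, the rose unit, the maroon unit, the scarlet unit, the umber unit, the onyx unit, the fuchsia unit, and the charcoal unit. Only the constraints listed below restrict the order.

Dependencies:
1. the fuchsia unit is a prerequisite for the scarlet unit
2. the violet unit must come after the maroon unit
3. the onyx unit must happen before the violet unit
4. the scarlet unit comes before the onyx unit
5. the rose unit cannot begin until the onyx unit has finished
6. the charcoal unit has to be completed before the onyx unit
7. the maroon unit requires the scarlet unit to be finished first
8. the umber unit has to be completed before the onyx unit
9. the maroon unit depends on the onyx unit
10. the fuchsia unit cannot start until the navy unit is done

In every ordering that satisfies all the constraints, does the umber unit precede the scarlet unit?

No

The umber unit and the scarlet unit are not related by any chain of constraints.
So the umber unit can come before the scarlet unit or after — it is not forced.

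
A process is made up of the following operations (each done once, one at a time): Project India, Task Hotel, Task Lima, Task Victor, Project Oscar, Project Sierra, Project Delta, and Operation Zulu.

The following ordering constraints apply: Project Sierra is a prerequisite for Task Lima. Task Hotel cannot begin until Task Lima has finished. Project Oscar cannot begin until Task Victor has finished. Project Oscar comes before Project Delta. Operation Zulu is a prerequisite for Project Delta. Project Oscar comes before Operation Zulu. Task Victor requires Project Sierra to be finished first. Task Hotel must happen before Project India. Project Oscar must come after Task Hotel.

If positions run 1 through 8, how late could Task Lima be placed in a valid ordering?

Every operation that must follow Task Lima has to come after it. Tracing all chains starting from Task Lima, those operations are: Project India, Task Hotel, Project Oscar, Project Delta, Operation Zulu — 5 in total.
With 5 mandatory successors out of 8 operations total, the latest slot for Task Lima is 8−5 = 3, and it's reachable by doing all non-successors before Task Lima.

3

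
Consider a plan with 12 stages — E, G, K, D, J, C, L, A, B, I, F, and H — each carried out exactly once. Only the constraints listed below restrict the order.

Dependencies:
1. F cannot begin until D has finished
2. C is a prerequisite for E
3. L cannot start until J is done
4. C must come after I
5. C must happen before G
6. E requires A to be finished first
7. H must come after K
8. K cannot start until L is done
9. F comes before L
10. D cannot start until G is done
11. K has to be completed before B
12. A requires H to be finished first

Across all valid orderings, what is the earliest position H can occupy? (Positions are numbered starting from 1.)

The stages that are forced before H, directly or transitively, are G, K, D, J, C, L, I, F. That's 8 stages.
So at minimum 8 stages come before H, putting H no earlier than position 9. That position is achievable by scheduling exactly those predecessors first.

9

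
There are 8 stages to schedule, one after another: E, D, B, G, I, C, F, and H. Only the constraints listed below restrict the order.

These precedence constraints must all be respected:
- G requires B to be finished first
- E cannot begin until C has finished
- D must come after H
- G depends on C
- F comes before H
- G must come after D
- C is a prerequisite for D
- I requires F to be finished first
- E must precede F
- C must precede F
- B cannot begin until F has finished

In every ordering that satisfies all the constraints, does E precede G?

Yes

Tracing the constraints gives a chain: E → F → B → G.
So E must precede G in any valid ordering.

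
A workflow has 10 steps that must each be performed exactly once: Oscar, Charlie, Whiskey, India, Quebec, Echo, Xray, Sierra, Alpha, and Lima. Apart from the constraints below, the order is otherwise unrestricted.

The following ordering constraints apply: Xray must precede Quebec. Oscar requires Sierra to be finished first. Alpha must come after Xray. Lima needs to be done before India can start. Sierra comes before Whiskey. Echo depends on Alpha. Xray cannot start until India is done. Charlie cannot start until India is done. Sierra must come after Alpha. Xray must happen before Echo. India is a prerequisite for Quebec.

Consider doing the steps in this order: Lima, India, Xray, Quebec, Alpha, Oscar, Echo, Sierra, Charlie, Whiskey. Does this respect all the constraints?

No

In the proposed order, Oscar appears before Sierra.
But one of the constraints requires Sierra before Oscar, so this ordering violates it.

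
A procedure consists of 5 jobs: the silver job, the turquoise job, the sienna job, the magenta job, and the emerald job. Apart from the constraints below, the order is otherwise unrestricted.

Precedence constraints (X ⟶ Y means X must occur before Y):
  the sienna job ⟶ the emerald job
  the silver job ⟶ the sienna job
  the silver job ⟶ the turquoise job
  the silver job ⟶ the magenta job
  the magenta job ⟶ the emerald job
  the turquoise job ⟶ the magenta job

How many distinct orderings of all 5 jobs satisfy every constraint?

Only the silver job has no prerequisites, so it must go first.
Enumerating by repeatedly choosing an available job (one whose prerequisites are all placed) gives 3 distinct complete orderings.

3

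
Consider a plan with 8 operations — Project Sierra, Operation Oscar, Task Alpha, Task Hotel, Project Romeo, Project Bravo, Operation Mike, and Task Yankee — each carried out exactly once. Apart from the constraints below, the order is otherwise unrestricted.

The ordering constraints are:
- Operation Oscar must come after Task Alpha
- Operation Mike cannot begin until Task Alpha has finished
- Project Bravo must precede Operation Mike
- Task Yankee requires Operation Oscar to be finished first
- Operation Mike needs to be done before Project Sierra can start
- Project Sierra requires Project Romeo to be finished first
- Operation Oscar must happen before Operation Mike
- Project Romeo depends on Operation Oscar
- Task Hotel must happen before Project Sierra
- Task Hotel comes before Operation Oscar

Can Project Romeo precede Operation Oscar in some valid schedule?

No

Following Operation Oscar → Project Romeo, Operation Oscar must precede Project Romeo in every valid ordering.
So no valid ordering can have Project Romeo before Operation Oscar.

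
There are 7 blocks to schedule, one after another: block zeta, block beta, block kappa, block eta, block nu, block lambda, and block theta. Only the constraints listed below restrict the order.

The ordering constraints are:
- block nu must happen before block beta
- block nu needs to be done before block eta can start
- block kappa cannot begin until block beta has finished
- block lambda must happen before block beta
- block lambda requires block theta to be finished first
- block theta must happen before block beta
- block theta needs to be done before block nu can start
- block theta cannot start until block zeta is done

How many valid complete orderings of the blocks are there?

7

Block zeta is the only block with nothing required before it, so every ordering starts there.
Counting all ways to extend the partial order to a total order gives 7.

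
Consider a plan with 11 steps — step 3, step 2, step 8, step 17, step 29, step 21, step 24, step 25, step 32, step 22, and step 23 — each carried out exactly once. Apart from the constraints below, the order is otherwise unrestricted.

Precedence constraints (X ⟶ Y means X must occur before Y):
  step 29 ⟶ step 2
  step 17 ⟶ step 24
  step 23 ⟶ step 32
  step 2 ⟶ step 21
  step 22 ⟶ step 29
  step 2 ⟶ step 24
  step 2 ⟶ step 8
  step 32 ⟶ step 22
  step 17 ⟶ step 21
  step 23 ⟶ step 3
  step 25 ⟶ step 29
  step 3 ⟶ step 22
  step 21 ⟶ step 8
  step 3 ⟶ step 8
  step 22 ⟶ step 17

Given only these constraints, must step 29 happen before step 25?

In fact the dependencies run the other way: step 25 → step 29.
So step 29 does not have to come before step 25 — it cannot.

No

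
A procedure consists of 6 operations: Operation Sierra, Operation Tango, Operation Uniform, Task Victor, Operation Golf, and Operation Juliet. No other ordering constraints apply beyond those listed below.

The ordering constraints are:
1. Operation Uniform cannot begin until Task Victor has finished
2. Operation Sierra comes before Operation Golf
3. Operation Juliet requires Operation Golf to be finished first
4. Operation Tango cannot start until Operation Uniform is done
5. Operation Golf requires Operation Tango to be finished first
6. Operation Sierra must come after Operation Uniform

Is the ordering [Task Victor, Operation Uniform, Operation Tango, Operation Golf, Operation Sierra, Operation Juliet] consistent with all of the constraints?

No

The sequence places Operation Golf ahead of Operation Sierra.
Since Operation Sierra is required before Operation Golf, the ordering is invalid.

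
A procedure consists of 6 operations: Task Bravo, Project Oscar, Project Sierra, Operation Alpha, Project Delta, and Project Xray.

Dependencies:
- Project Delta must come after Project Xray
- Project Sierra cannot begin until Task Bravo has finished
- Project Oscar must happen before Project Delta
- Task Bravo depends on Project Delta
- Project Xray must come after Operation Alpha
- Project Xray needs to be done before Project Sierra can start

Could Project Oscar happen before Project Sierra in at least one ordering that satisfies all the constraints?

Yes

Project Oscar is actually forced before Project Sierra by the constraints, so certainly some valid ordering has Project Oscar first.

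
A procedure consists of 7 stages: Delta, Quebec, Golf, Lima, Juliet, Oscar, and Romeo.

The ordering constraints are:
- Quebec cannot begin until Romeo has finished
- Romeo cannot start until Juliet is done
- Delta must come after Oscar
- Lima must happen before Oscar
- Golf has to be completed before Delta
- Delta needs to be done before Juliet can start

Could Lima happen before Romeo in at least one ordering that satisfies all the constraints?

The constraints force Lima before Romeo, so yes — every valid ordering has Lima earlier.

Yes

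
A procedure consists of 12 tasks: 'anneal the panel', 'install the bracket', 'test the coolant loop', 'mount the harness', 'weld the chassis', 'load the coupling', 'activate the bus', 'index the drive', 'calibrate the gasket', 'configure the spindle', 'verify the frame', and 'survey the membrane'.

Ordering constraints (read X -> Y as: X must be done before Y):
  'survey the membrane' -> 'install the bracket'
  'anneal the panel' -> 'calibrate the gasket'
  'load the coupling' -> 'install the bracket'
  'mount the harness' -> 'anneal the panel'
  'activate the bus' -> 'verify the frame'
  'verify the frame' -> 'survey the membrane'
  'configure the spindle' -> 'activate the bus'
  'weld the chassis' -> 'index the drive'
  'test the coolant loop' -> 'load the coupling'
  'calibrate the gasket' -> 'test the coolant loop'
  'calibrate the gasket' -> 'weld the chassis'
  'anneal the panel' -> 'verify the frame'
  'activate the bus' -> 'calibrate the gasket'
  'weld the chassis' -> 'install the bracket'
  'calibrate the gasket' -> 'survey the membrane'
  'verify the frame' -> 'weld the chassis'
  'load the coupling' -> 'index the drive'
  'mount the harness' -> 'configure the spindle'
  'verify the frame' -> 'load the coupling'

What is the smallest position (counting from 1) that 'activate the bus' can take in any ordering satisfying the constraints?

Every task that must precede 'activate the bus' has to come before it. Tracing all chains that end at 'activate the bus', those tasks are: 'mount the harness', 'configure the spindle' — 2 in total.
So at minimum 2 tasks come before 'activate the bus', putting 'activate the bus' no earlier than position 3. That position is achievable by scheduling exactly those predecessors first.

3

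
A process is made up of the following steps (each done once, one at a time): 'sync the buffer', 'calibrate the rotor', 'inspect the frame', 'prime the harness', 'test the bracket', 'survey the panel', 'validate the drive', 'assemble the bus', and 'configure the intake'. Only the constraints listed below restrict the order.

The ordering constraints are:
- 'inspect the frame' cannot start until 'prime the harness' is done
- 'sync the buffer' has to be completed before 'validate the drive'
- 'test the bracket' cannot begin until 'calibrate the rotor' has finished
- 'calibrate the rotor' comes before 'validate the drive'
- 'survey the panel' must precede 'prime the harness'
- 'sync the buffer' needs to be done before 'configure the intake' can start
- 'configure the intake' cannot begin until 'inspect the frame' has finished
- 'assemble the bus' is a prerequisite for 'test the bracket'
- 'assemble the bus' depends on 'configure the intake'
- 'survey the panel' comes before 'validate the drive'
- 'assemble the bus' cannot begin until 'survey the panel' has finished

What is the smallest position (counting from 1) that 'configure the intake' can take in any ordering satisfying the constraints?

5

Working backwards through the constraints from 'configure the intake', its full set of required predecessors is 'sync the buffer', 'inspect the frame', 'prime the harness', 'survey the panel' — 4 of them.
So at minimum 4 steps come before 'configure the intake', putting 'configure the intake' no earlier than position 5. That position is achievable by scheduling exactly those predecessors first.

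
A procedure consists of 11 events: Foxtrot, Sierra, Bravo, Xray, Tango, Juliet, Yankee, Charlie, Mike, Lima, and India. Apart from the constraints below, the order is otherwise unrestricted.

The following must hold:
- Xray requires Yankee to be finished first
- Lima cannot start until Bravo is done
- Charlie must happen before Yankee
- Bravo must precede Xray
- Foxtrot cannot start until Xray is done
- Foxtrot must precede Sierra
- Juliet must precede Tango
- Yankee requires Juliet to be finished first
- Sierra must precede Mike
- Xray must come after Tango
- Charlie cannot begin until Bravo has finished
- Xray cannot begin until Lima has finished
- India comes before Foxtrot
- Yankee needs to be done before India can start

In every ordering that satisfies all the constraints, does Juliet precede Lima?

No chain of constraints connects Juliet to Lima in either direction.
There exist valid orderings with Lima before Juliet, so Juliet is not required to come first.

No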